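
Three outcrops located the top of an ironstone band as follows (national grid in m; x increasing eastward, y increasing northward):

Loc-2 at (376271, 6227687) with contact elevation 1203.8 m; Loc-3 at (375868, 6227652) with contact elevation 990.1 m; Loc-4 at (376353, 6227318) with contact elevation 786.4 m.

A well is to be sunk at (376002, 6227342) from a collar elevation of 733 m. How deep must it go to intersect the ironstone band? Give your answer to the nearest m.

66 m

Two edge vectors: Loc-2→Loc-3 = (-403, -35, -213.7), Loc-2→Loc-4 = (82, -369, -417.4).
Normal n = (Loc-2→Loc-3) × (Loc-2→Loc-4) = (-64246.3, -185735.6, 151577).
So ∂z/∂x = −n_x/n_z = 0.42385256 and ∂z/∂y = −n_y/n_z = 1.22535477.
Intercept c from Loc-2: 1203.8 − 159483.43 − 7631125.97 = −7789405.60.
At (376002, 6227342): z_contact = 159369.4 + 7630703.2 − 7789405.60 = 667.0 m.
Depth below ground = 733 − 667.0 = 66 m.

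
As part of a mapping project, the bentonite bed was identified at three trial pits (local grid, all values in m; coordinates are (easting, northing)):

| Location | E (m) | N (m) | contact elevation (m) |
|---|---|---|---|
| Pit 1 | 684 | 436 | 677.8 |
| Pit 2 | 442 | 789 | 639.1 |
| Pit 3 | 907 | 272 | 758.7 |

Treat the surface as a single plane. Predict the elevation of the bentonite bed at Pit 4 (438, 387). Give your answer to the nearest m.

Let the plane be z = a·E + b·N + c.
Pit 2−Pit 1: −242a + 353b = −38.7;  Pit 3−Pit 1: 223a − 164b = 80.9.
Solving gives a = 0.56906, b = 0.28049.
Then c = 677.8 − a·684 − b·436 = 166.27.
At (438, 387): z = 249.2 + 108.5 + 166.27 = 524.1 m.

524 m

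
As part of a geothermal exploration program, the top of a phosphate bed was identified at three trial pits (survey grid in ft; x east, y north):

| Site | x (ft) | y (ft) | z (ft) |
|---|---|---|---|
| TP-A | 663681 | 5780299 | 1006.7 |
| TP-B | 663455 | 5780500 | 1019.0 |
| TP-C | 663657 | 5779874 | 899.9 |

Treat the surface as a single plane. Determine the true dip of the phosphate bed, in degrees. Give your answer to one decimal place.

Two edge vectors: TP-A→TP-B = (-226, 201, 12.3), TP-A→TP-C = (-24, -425, -106.8).
Normal n = (TP-A→TP-B) × (TP-A→TP-C) = (-16239.3, -24432, 100874).
So ∂z/∂x = −n_x/n_z = 0.16099 and ∂z/∂y = −n_y/n_z = 0.24220.
Gradient magnitude |∇z| = √(a² + b²) = √(0.02592 + 0.05866) = 0.29082.
True dip = arctan(0.29082) = 16.2°, dipping toward SSW (azimuth ≈ 214°).

16.2°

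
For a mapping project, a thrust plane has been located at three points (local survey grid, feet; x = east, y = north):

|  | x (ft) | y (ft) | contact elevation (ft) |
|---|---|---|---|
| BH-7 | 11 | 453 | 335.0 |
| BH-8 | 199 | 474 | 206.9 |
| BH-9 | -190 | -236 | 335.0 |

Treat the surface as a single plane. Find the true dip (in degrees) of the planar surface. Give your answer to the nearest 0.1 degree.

Let the plane be z = a·x + b·y + c.
BH-8−BH-7: 188a + 21b = −128.1;  BH-9−BH-7: −201a − 689b = 0.
Solving gives a = −0.70433, b = 0.20547.
Gradient magnitude |∇z| = √(a² + b²) = √(0.49609 + 0.04222) = 0.73369.
True dip = arctan(0.73369) = 36.3°, dipping toward ESE (azimuth ≈ 106°).

36.3°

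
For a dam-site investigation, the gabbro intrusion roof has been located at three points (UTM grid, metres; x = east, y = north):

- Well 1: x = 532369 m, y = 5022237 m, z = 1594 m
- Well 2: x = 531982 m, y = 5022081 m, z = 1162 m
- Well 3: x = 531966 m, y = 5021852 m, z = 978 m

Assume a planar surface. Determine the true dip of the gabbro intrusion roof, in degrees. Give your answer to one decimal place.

Let the plane be z = a·x + b·y + c.
Well 2−Well 1: −387a − 156b = −432;  Well 3−Well 1: −403a − 385b = −616.
Solving gives a = 0.81535, b = 0.74653.
Gradient magnitude |∇z| = √(a² + b²) = √(0.66480 + 0.55730) = 1.10549.
True dip = arctan(1.10549) = 47.9°, dipping toward SW (azimuth ≈ 228°).

47.9°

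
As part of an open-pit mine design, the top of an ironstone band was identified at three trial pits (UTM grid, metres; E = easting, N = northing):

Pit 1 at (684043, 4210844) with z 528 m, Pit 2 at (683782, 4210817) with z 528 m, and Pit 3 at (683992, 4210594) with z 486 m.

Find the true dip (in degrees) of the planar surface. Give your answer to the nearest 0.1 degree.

Let the plane be z = a·E + b·N + c.
Pit 2−Pit 1: −261a − 27b = 0;  Pit 3−Pit 1: −51a − 250b = −42.
Solving gives a = −0.01775, b = 0.17162.
Gradient magnitude |∇z| = √(a² + b²) = √(0.00032 + 0.02945) = 0.17254.
True dip = arctan(0.17254) = 9.8°, dipping toward S (azimuth ≈ 174°).

9.8°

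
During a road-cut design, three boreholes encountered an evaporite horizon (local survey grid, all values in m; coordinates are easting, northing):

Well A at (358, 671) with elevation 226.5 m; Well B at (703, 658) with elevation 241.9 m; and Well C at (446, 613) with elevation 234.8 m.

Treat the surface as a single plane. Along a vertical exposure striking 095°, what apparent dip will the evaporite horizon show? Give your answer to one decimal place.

2.8°

Two edge vectors: Well A→Well B = (345, -13, 15.4), Well A→Well C = (88, -58, 8.3).
Normal n = (Well A→Well B) × (Well A→Well C) = (785.3, -1508.3, -18866).
So ∂z/∂easting = −n_x/n_z = 0.04163 and ∂z/∂northing = −n_y/n_z = −0.07995.
Unit vector along 095° is (sin 95°, cos 95°) = (0.9962, -0.0872).
Slope in that direction = a·(0.9962) + b·(-0.0872) = 0.04843.
Apparent dip = arctan|0.04843| = 2.8° (true dip is 5.2°, so apparent ≤ true as expected).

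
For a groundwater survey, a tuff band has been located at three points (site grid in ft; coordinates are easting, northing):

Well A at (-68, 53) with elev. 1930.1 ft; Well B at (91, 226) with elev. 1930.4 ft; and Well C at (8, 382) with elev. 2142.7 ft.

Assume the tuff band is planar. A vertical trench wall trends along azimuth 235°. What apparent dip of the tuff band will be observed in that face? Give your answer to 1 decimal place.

15.2°

Let the plane be z = a·easting + b·northing + c.
Well B−Well A: 159a + 173b = 0.3;  Well C−Well A: 76a + 329b = 212.6.
Solving gives a = −0.93663, b = 0.86256.
Unit vector along 235° is (sin 235°, cos 235°) = (-0.8192, -0.5736).
Slope in that direction = a·(-0.8192) + b·(-0.5736) = 0.27249.
Apparent dip = arctan|0.27249| = 15.2° (true dip is 51.9°, so apparent ≤ true as expected).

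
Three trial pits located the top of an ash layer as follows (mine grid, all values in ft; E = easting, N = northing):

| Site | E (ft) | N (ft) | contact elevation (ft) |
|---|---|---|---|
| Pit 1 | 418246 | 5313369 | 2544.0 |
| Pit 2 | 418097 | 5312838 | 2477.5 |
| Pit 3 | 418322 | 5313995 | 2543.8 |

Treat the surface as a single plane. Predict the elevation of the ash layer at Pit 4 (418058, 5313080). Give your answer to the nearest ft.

2423 ft

Let the plane be z = a·E + b·N + c.
Pit 2−Pit 1: −149a − 531b = −66.5;  Pit 3−Pit 1: 76a + 626b = −0.2.
Solving gives a = 0.78867682, b = −0.09606939.
Then c = 2544 − a·418246 − b·5313369 = 183135.20.
At (418058, 5313080): z = 329712.7 − 510424.4 + 183135.20 = 2423.5 ft.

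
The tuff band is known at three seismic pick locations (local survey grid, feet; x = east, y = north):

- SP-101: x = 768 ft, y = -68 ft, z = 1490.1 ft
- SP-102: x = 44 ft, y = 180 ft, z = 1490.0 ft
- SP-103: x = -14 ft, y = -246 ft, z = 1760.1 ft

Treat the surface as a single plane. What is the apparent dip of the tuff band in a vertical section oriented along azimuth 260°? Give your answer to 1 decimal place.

Two edge vectors: SP-101→SP-102 = (-724, 248, -0.1), SP-101→SP-103 = (-782, -178, 270).
Normal n = (SP-101→SP-102) × (SP-101→SP-103) = (66942.2, 195558.2, 322808).
So ∂z/∂x = −n_x/n_z = −0.20737 and ∂z/∂y = −n_y/n_z = −0.60580.
Unit vector along 260° is (sin 260°, cos 260°) = (-0.9848, -0.1736).
Slope in that direction = a·(-0.9848) + b·(-0.1736) = 0.30942.
Apparent dip = arctan|0.30942| = 17.2° (true dip is 32.6°, so apparent ≤ true as expected).

17.2°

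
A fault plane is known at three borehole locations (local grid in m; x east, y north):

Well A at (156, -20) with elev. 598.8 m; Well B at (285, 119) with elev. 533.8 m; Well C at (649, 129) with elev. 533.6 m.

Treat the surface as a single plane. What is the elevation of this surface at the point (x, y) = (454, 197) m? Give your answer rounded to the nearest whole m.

499 m

Let the plane be z = a·x + b·y + c.
Well B−Well A: 129a + 139b = −65;  Well C−Well A: 493a + 149b = −65.2.
Solving gives a = 0.01262, b = −0.47934.
Then c = 598.8 − a·156 − b·-20 = 587.24.
At (454, 197): z = 5.7 − 94.4 + 587.24 = 498.5 m.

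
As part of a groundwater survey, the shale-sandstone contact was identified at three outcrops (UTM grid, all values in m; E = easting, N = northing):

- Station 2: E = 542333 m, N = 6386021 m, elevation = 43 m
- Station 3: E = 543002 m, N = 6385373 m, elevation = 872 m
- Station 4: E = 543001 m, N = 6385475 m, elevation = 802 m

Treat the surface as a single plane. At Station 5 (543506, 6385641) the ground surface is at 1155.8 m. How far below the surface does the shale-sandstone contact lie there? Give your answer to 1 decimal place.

Let the plane be z = a·E + b·N + c.
Station 3−Station 2: 669a − 648b = 829;  Station 4−Station 2: 668a − 546b = 759.
Solving gives a = 0.579937861, b = −0.680588845.
Then c = 43 − a·542333 − b·6386021 = 4031778.21.
At (543506, 6385641): z_contact = 315199.71 − 4345996.03 + 4031778.21 = 981.89 m.
Depth below ground = 1155.8 − 981.89 = 173.9 m.

173.9 m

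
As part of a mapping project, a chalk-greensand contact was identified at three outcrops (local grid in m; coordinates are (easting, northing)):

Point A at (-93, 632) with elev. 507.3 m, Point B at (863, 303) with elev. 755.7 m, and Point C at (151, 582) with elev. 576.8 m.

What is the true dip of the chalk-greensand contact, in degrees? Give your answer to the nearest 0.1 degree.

Two edge vectors: Point A→Point B = (956, -329, 248.4), Point A→Point C = (244, -50, 69.5).
Normal n = (Point A→Point B) × (Point A→Point C) = (-10445.5, -5832.4, 32476).
So ∂z/∂E = −n_x/n_z = 0.32164 and ∂z/∂N = −n_y/n_z = 0.17959.
Gradient magnitude |∇z| = √(a² + b²) = √(0.10345 + 0.03225) = 0.36838.
True dip = arctan(0.36838) = 20.2°, dipping toward WSW (azimuth ≈ 241°).

20.2°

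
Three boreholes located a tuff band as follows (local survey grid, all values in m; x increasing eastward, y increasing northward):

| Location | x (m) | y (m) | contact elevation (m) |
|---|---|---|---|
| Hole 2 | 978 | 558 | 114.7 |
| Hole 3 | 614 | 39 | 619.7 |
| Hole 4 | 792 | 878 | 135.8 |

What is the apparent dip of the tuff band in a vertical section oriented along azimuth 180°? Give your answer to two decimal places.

22.04°

Two edge vectors: Hole 2→Hole 3 = (-364, -519, 505), Hole 2→Hole 4 = (-186, 320, 21.1).
Normal n = (Hole 2→Hole 3) × (Hole 2→Hole 4) = (-172550.9, -86249.6, -213014).
So ∂z/∂x = −n_x/n_z = −0.81004 and ∂z/∂y = −n_y/n_z = −0.40490.
Unit vector along 180° is (sin 180°, cos 180°) = (0.0000, -1.0000).
Slope in that direction = a·(0.0000) + b·(-1.0000) = 0.40490.
Apparent dip = arctan|0.40490| = 22.04° (true dip is 42.2°, so apparent ≤ true as expected).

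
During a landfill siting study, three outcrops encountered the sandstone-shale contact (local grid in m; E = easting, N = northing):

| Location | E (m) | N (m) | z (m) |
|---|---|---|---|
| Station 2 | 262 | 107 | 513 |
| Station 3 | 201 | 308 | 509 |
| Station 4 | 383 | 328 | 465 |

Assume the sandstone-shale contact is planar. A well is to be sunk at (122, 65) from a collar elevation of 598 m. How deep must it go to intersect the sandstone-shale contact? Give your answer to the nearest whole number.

49 m

Two edge vectors: Station 2→Station 3 = (-61, 201, -4), Station 2→Station 4 = (121, 221, -48).
Normal n = (Station 2→Station 3) × (Station 2→Station 4) = (-8764, -3412, -37802).
So ∂z/∂E = −n_x/n_z = −0.23184 and ∂z/∂N = −n_y/n_z = −0.09026.
Intercept c from Station 2: 513 + 60.74 + 9.66 = 583.40.
At (122, 65): z_contact = −28.3 − 5.9 + 583.40 = 549.2 m.
Depth below ground = 598 − 549.2 = 49 m.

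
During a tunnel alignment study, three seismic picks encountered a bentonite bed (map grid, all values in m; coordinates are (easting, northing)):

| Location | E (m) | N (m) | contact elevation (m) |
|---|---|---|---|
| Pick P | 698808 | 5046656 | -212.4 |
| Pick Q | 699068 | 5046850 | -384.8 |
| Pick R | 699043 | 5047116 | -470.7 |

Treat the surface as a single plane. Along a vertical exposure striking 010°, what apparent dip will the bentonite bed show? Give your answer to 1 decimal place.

22.9°

Two edge vectors: Pick P→Pick Q = (260, 194, -172.4), Pick P→Pick R = (235, 460, -258.3).
Normal n = (Pick P→Pick Q) × (Pick P→Pick R) = (29193.8, 26644, 74010).
So ∂z/∂E = −n_x/n_z = −0.39446 and ∂z/∂N = −n_y/n_z = −0.36001.
Unit vector along 010° is (sin 10°, cos 10°) = (0.1736, 0.9848).
Slope in that direction = a·(0.1736) + b·(0.9848) = −0.42303.
Apparent dip = arctan|0.42303| = 22.9° (true dip is 28.1°, so apparent ≤ true as expected).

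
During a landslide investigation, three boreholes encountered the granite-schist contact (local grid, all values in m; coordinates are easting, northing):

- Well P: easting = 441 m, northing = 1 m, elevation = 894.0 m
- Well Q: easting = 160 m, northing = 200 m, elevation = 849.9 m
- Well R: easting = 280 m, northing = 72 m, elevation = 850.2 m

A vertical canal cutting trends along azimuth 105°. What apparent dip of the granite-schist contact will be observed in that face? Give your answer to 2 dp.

18.51°

Let the plane be z = a·easting + b·northing + c.
Well Q−Well P: −281a + 199b = −44.1;  Well R−Well P: −161a + 71b = −43.8.
Solving gives a = 0.46204, b = 0.43082.
Unit vector along 105° is (sin 105°, cos 105°) = (0.9659, -0.2588).
Slope in that direction = a·(0.9659) + b·(-0.2588) = 0.33479.
Apparent dip = arctan|0.33479| = 18.51° (true dip is 32.3°, so apparent ≤ true as expected).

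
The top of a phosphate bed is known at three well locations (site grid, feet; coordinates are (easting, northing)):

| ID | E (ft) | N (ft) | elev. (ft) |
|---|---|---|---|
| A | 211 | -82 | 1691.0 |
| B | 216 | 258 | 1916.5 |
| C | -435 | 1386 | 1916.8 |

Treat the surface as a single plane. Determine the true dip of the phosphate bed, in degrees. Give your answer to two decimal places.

52.29°

Let the plane be z = a·E + b·N + c.
B−A: 5a + 340b = 225.5;  C−A: −646a + 1468b = 225.8.
Solving gives a = 1.12020, b = 0.64676.
Gradient magnitude |∇z| = √(a² + b²) = √(1.25484 + 0.41830) = 1.29350.
True dip = arctan(1.29350) = 52.29°, dipping toward WSW (azimuth ≈ 240°).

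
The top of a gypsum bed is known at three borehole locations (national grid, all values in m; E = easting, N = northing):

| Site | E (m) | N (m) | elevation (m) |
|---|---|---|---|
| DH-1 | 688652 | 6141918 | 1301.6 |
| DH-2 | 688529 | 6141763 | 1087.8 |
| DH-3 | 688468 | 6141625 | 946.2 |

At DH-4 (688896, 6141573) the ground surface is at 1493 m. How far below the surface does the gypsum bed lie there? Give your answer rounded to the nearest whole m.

Let the plane be z = a·E + b·N + c.
DH-2−DH-1: −123a − 155b = −213.8;  DH-3−DH-1: −184a − 293b = −355.4.
Solving gives a = 1.00497407, b = 0.58185929.
Then c = 1301.6 − a·688652 − b·6141918 = −4264507.85.
At (688896, 6141573): z_contact = 692322.6 + 3573531.3 − 4264507.85 = 1346.1 m.
Depth below ground = 1493 − 1346.1 = 147 m.

147 m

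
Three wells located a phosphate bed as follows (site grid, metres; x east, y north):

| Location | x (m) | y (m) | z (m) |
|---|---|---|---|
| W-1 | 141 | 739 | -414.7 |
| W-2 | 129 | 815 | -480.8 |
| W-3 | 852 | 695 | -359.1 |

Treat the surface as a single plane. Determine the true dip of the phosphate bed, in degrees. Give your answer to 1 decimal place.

40.9°

Two edge vectors: W-1→W-2 = (-12, 76, -66.1), W-1→W-3 = (711, -44, 55.6).
Normal n = (W-1→W-2) × (W-1→W-3) = (1317.2, -46329.9, -53508).
So ∂z/∂x = −n_x/n_z = 0.02462 and ∂z/∂y = −n_y/n_z = −0.86585.
Gradient magnitude |∇z| = √(a² + b²) = √(0.00061 + 0.74970) = 0.86620.
True dip = arctan(0.86620) = 40.9°, dipping toward N (azimuth ≈ 358°).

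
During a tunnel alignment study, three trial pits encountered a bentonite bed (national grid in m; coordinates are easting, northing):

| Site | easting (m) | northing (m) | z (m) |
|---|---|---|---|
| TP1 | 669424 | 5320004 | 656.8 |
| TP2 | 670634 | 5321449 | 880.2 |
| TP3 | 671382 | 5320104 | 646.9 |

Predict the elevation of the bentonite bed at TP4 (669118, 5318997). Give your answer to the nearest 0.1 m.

493.8 m

Let the plane be z = a·easting + b·northing + c.
TP2−TP1: 1210a + 1445b = 223.4;  TP3−TP1: 1958a + 100b = −9.9.
Solving gives a = −0.013530763, b = 0.165932334.
Then c = 656.8 − a·669424 − b·5320004 = −873046.06.
At (669118, 5318997): z = −9053.7 + 882593.6 − 873046.06 = 493.8 m.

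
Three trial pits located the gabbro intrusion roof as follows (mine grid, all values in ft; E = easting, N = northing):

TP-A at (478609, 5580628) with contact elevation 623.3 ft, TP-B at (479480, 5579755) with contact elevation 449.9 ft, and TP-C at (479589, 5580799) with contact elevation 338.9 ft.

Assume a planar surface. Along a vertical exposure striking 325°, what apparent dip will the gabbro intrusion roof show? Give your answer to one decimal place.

5.4°

Two edge vectors: TP-A→TP-B = (871, -873, -173.4), TP-A→TP-C = (980, 171, -284.4).
Normal n = (TP-A→TP-B) × (TP-A→TP-C) = (277932.6, 77780.4, 1004481).
So ∂z/∂E = −n_x/n_z = −0.27669 and ∂z/∂N = −n_y/n_z = −0.07743.
Unit vector along 325° is (sin 325°, cos 325°) = (-0.5736, 0.8192).
Slope in that direction = a·(-0.5736) + b·(0.8192) = 0.09527.
Apparent dip = arctan|0.09527| = 5.4° (true dip is 16.0°, so apparent ≤ true as expected).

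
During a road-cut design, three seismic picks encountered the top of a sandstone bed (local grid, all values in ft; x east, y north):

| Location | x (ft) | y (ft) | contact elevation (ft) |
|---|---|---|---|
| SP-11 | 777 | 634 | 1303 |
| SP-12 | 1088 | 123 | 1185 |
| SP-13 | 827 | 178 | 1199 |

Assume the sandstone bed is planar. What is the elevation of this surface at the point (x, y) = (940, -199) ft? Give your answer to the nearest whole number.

Two edge vectors: SP-11→SP-12 = (311, -511, -118), SP-11→SP-13 = (50, -456, -104).
Normal n = (SP-11→SP-12) × (SP-11→SP-13) = (-664, 26444, -116266).
So ∂z/∂x = −n_x/n_z = −0.00571 and ∂z/∂y = −n_y/n_z = 0.22744.
Intercept c from SP-11: 1303 + 4.44 − 144.20 = 1163.24.
At (940, -199): z = −5.4 − 45.3 + 1163.24 = 1112.6 ft.

1113 ft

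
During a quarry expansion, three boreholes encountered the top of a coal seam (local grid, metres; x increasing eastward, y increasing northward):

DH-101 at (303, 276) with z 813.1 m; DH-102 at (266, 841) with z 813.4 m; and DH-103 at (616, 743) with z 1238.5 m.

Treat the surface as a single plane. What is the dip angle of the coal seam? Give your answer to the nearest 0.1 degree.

Let the plane be z = a·x + b·y + c.
DH-102−DH-101: −37a + 565b = 0.3;  DH-103−DH-101: 313a + 467b = 425.4.
Solving gives a = 1.23741, b = 0.08156.
Gradient magnitude |∇z| = √(a² + b²) = √(1.53118 + 0.00665) = 1.24009.
True dip = arctan(1.24009) = 51.1°, dipping toward W (azimuth ≈ 266°).

51.1°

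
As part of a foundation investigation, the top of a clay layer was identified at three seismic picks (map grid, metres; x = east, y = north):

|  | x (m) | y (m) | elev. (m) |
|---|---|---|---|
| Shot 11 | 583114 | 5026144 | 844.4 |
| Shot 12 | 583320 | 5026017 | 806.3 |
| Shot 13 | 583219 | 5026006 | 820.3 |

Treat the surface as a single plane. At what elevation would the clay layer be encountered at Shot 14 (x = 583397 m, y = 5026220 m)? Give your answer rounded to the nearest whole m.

808 m

Let the plane be z = a·x + b·y + c.
Shot 12−Shot 11: 206a − 127b = −38.1;  Shot 13−Shot 11: 105a − 138b = −24.1.
Solving gives a = −0.14557079, b = 0.06387729.
Then c = 844.4 − a·583114 − b·5026144 = −235327.71.
At (583397, 5026220): z = −84925.6 + 321061.3 − 235327.71 = 808.1 m.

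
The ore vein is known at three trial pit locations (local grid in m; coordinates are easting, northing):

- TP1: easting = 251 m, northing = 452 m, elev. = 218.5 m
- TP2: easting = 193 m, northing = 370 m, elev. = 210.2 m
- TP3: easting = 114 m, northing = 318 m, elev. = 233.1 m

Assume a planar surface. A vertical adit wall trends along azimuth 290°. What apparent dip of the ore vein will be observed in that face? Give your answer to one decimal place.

39.4°

Let the plane be z = a·easting + b·northing + c.
TP2−TP1: −58a − 82b = −8.3;  TP3−TP1: −137a − 134b = 14.6.
Solving gives a = −0.66707, b = 0.57305.
Unit vector along 290° is (sin 290°, cos 290°) = (-0.9397, 0.3420).
Slope in that direction = a·(-0.9397) + b·(0.3420) = 0.82284.
Apparent dip = arctan|0.82284| = 39.4° (true dip is 41.3°, so apparent ≤ true as expected).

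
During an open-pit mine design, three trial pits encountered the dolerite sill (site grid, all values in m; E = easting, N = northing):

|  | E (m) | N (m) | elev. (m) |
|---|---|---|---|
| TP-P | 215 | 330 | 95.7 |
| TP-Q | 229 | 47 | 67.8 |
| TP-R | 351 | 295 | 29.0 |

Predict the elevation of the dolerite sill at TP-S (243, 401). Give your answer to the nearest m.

Two edge vectors: TP-P→TP-Q = (14, -283, -27.9), TP-P→TP-R = (136, -35, -66.7).
Normal n = (TP-P→TP-Q) × (TP-P→TP-R) = (17899.6, -2860.6, 37998).
So ∂z/∂E = −n_x/n_z = −0.47107 and ∂z/∂N = −n_y/n_z = 0.07528.
Intercept c from TP-P: 95.7 + 101.28 − 24.84 = 172.14.
At (243, 401): z = −114.5 + 30.2 + 172.14 = 87.9 m.

88 m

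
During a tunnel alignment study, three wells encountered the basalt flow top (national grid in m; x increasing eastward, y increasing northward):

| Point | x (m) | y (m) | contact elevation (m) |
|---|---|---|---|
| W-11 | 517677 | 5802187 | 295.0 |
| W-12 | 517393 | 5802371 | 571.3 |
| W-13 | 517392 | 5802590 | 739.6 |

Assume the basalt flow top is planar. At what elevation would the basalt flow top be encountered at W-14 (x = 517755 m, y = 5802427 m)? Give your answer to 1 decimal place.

Two edge vectors: W-11→W-12 = (-284, 184, 276.3), W-11→W-13 = (-285, 403, 444.6).
Normal n = (W-11→W-12) × (W-11→W-13) = (-29542.5, 47520.9, -62012).
So ∂z/∂x = −n_x/n_z = −0.476399729 and ∂z/∂y = −n_y/n_z = 0.766317809.
Intercept c from W-11: 295 + 246621.18 − 4446319.23 = −4199403.05.
At (517755, 5802427): z = −246658.3 + 4446503.1 − 4199403.05 = 441.8 m.

441.8 m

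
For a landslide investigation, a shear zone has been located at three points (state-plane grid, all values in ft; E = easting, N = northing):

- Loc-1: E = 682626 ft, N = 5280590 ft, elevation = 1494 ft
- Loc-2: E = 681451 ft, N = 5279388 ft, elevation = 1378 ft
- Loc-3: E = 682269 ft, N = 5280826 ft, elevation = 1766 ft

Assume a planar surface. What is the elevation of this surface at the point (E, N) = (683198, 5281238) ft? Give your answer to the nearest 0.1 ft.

Two edge vectors: Loc-1→Loc-2 = (-1175, -1202, -116), Loc-1→Loc-3 = (-357, 236, 272).
Normal n = (Loc-1→Loc-2) × (Loc-1→Loc-3) = (-299568, 361012, -706414).
So ∂z/∂E = −n_x/n_z = −0.424068606 and ∂z/∂N = −n_y/n_z = 0.511048762.
Intercept c from Loc-1: 1494 + 289480.26 − 2698638.98 = −2407664.72.
At (683198, 5281238): z = −289722.8 + 2698970.1 − 2407664.72 = 1582.6 ft.

1582.6 ft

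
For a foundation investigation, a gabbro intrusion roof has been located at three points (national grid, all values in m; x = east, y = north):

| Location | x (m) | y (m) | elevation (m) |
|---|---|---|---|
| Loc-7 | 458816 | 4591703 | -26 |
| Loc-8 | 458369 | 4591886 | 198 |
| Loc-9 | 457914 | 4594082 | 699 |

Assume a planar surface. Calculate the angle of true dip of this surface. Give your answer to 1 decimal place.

25.0°

Two edge vectors: Loc-7→Loc-8 = (-447, 183, 224), Loc-7→Loc-9 = (-902, 2379, 725).
Normal n = (Loc-7→Loc-8) × (Loc-7→Loc-9) = (-400221, 122027, -898347).
So ∂z/∂x = −n_x/n_z = −0.44551 and ∂z/∂y = −n_y/n_z = 0.13584.
Gradient magnitude |∇z| = √(a² + b²) = √(0.19848 + 0.01845) = 0.46576.
True dip = arctan(0.46576) = 25.0°, dipping toward ESE (azimuth ≈ 107°).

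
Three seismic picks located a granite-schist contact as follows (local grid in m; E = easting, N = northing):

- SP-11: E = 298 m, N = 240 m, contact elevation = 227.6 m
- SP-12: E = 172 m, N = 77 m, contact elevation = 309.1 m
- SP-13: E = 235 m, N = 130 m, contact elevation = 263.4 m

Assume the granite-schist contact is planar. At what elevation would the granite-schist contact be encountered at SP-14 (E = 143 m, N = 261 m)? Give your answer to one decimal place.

Two edge vectors: SP-11→SP-12 = (-126, -163, 81.5), SP-11→SP-13 = (-63, -110, 35.8).
Normal n = (SP-11→SP-12) × (SP-11→SP-13) = (3129.6, -623.7, 3591).
So ∂z/∂E = −n_x/n_z = −0.87151 and ∂z/∂N = −n_y/n_z = 0.17368.
Intercept c from SP-11: 227.6 + 259.71 − 41.68 = 445.63.
At (143, 261): z = −124.6 + 45.3 + 445.63 = 366.3 m.

366.3 m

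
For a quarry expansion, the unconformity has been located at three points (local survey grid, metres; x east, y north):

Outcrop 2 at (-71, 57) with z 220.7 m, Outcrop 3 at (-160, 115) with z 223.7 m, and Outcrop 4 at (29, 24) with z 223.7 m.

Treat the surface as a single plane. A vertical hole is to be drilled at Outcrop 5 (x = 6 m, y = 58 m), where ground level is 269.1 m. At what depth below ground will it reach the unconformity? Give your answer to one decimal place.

Let the plane be z = a·x + b·y + c.
Outcrop 3−Outcrop 2: −89a + 58b = 3;  Outcrop 4−Outcrop 2: 100a − 33b = 3.
Solving gives a = 0.09535, b = 0.19804.
Then c = 220.7 − a·-71 − b·57 = 216.18.
At (6, 58): z_contact = 0.57 + 11.49 + 216.18 = 228.24 m.
Depth below ground = 269.1 − 228.24 = 40.9 m.

40.9 m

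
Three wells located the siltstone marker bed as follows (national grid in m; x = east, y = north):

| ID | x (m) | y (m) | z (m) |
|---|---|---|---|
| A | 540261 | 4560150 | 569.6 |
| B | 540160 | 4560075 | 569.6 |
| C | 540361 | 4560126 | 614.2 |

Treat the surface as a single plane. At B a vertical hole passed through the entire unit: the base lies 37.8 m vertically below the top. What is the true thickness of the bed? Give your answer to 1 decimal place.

32.9 m

Let the plane be z = a·x + b·y + c.
B−A: −101a − 75b = 0;  C−A: 100a − 24b = 44.6.
Solving gives a = 0.33706, b = −0.45391.
|∇z| = √(a²+b²) = 0.56537, so dip δ = arctan(0.56537) = 29.48°.
True thickness = vertical thickness × cos δ = 37.8 × cos 29.48° = 32.9 m.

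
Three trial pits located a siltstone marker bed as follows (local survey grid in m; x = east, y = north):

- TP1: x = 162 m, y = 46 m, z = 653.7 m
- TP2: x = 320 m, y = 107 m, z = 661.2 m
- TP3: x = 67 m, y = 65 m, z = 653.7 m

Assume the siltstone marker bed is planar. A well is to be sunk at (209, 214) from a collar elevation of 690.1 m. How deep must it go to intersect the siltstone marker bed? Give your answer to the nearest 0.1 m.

22.0 m

Let the plane be z = a·x + b·y + c.
TP2−TP1: 158a + 61b = 7.5;  TP3−TP1: −95a + 19b = 0.
Solving gives a = 0.01620, b = 0.08099.
Then c = 653.7 − a·162 − b·46 = 647.35.
At (209, 214): z_contact = 3.39 + 17.33 + 647.35 = 668.07 m.
Depth below ground = 690.1 − 668.07 = 22.0 m.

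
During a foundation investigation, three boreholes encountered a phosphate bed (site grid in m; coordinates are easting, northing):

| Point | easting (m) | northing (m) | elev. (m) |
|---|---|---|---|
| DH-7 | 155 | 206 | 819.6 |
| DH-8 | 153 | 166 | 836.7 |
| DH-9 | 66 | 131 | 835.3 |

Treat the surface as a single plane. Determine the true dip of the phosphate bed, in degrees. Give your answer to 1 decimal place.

Two edge vectors: DH-7→DH-8 = (-2, -40, 17.1), DH-7→DH-9 = (-89, -75, 15.7).
Normal n = (DH-7→DH-8) × (DH-7→DH-9) = (654.5, -1490.5, -3410).
So ∂z/∂easting = −n_x/n_z = 0.19194 and ∂z/∂northing = −n_y/n_z = −0.43710.
Gradient magnitude |∇z| = √(a² + b²) = √(0.03684 + 0.19105) = 0.47738.
True dip = arctan(0.47738) = 25.5°, dipping toward NNW (azimuth ≈ 336°).

25.5°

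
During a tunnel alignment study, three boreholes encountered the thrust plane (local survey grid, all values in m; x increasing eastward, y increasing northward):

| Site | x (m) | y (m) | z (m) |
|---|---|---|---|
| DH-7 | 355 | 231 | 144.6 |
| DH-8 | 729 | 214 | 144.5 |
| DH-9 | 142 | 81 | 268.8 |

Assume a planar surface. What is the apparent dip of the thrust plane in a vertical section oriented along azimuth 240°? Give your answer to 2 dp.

Two edge vectors: DH-7→DH-8 = (374, -17, -0.1), DH-7→DH-9 = (-213, -150, 124.2).
Normal n = (DH-7→DH-8) × (DH-7→DH-9) = (-2126.4, -46429.5, -59721).
So ∂z/∂x = −n_x/n_z = −0.03561 and ∂z/∂y = −n_y/n_z = −0.77744.
Unit vector along 240° is (sin 240°, cos 240°) = (-0.8660, -0.5000).
Slope in that direction = a·(-0.8660) + b·(-0.5000) = 0.41956.
Apparent dip = arctan|0.41956| = 22.76° (true dip is 37.9°, so apparent ≤ true as expected).

22.76°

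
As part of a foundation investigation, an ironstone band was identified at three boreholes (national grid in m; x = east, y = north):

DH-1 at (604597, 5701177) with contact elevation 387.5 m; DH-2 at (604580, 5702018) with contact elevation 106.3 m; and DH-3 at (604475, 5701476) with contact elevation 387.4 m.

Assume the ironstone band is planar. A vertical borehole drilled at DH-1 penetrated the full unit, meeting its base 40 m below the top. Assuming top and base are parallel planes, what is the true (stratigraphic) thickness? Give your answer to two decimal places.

Let the plane be z = a·x + b·y + c.
DH-2−DH-1: −17a + 841b = −281.2;  DH-3−DH-1: −122a + 299b = −0.1.
Solving gives a = −0.86132, b = −0.35177.
|∇z| = √(a²+b²) = 0.93038, so dip δ = arctan(0.93038) = 42.93°.
True thickness = vertical thickness × cos δ = 40 × cos 42.93° = 29.29 m.

29.29 m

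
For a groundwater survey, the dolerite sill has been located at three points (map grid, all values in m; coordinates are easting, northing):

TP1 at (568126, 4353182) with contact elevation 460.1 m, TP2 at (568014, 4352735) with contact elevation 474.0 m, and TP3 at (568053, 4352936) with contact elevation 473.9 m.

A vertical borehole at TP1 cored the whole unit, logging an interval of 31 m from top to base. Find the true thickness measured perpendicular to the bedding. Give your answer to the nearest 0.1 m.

Let the plane be z = a·easting + b·northing + c.
TP2−TP1: −112a − 447b = 13.9;  TP3−TP1: −73a − 246b = 13.8.
Solving gives a = −0.54129, b = 0.10453.
|∇z| = √(a²+b²) = 0.55129, so dip δ = arctan(0.55129) = 28.87°.
True thickness = vertical thickness × cos δ = 31 × cos 28.87° = 27.1 m.

27.1 m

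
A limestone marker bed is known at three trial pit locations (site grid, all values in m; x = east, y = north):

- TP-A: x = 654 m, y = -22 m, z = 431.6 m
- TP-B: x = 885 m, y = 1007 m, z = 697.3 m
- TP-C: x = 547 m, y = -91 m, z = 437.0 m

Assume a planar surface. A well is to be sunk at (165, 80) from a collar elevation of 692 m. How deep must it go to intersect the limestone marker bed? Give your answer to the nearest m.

Let the plane be z = a·x + b·y + c.
TP-B−TP-A: 231a + 1029b = 265.7;  TP-C−TP-A: −107a − 69b = 5.4.
Solving gives a = −0.25371, b = 0.31517.
Then c = 431.6 − a·654 − b·-22 = 604.46.
At (165, 80): z_contact = −41.9 + 25.2 + 604.46 = 587.8 m.
Depth below ground = 692 − 587.8 = 104 m.

104 m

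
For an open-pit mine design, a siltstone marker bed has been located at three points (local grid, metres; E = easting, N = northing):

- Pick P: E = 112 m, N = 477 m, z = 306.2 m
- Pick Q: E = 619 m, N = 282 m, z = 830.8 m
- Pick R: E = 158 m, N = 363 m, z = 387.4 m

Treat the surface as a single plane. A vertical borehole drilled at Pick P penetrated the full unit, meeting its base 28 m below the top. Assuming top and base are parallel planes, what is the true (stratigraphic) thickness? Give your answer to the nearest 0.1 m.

20.1 m

Two edge vectors: Pick P→Pick Q = (507, -195, 524.6), Pick P→Pick R = (46, -114, 81.2).
Normal n = (Pick P→Pick Q) × (Pick P→Pick R) = (43970.4, -17036.8, -48828).
So ∂z/∂E = −n_x/n_z = 0.90052 and ∂z/∂N = −n_y/n_z = −0.34891.
|∇z| = √(a²+b²) = 0.96575, so dip δ = arctan(0.96575) = 44.00°.
True thickness = vertical thickness × cos δ = 28 × cos 44.00° = 20.1 m.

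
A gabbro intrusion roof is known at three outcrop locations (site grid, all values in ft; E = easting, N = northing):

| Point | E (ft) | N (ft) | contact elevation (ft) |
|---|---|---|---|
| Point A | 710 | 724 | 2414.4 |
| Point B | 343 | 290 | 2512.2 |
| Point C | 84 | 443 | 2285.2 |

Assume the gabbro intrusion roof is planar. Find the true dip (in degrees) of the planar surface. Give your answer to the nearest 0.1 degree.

Let the plane be z = a·E + b·N + c.
Point B−Point A: −367a − 434b = 97.8;  Point C−Point A: −626a − 281b = −129.2.
Solving gives a = 0.49571, b = −0.64452.
Gradient magnitude |∇z| = √(a² + b²) = √(0.24572 + 0.41541) = 0.81310.
True dip = arctan(0.81310) = 39.1°, dipping toward NW (azimuth ≈ 322°).

39.1°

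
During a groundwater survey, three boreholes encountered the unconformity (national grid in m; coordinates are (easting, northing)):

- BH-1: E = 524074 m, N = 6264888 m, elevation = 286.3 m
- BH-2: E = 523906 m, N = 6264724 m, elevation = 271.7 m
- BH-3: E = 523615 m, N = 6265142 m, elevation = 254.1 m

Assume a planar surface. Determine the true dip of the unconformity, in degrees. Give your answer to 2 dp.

Two edge vectors: BH-1→BH-2 = (-168, -164, -14.6), BH-1→BH-3 = (-459, 254, -32.2).
Normal n = (BH-1→BH-2) × (BH-1→BH-3) = (8989.2, 1291.8, -117948).
So ∂z/∂E = −n_x/n_z = 0.07621 and ∂z/∂N = −n_y/n_z = 0.01095.
Gradient magnitude |∇z| = √(a² + b²) = √(0.00581 + 0.00012) = 0.07700.
True dip = arctan(0.07700) = 4.40°, dipping toward W (azimuth ≈ 262°).

4.40°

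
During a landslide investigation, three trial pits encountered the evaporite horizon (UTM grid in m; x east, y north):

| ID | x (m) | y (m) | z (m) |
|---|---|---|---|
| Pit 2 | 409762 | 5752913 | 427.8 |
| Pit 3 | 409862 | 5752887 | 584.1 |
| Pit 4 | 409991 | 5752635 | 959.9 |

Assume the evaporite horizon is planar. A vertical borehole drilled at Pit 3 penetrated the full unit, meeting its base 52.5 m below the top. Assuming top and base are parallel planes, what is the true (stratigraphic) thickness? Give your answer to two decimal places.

28.17 m

Two edge vectors: Pit 2→Pit 3 = (100, -26, 156.3), Pit 2→Pit 4 = (229, -278, 532.1).
Normal n = (Pit 2→Pit 3) × (Pit 2→Pit 4) = (29616.8, -17417.3, -21846).
So ∂z/∂x = −n_x/n_z = 1.35571 and ∂z/∂y = −n_y/n_z = −0.79728.
|∇z| = √(a²+b²) = 1.57277, so dip δ = arctan(1.57277) = 57.55°.
True thickness = vertical thickness × cos δ = 52.5 × cos 57.55° = 28.17 m.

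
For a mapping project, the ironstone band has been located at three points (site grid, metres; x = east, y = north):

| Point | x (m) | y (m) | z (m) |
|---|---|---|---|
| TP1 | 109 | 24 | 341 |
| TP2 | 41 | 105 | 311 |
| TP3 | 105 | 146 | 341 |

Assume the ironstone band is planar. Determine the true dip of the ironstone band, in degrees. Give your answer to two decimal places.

24.67°

Two edge vectors: TP1→TP2 = (-68, 81, -30), TP1→TP3 = (-4, 122, 0).
Normal n = (TP1→TP2) × (TP1→TP3) = (3660, 120, -7972).
So ∂z/∂x = −n_x/n_z = 0.45911 and ∂z/∂y = −n_y/n_z = 0.01505.
Gradient magnitude |∇z| = √(a² + b²) = √(0.21078 + 0.00023) = 0.45935.
True dip = arctan(0.45935) = 24.67°, dipping toward W (azimuth ≈ 268°).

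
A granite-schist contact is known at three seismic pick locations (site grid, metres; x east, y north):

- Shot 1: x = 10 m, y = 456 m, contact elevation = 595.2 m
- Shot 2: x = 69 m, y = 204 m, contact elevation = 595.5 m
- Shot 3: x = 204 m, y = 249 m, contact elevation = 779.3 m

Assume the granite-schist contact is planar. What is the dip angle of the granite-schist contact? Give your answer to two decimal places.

Two edge vectors: Shot 1→Shot 2 = (59, -252, 0.3), Shot 1→Shot 3 = (194, -207, 184.1).
Normal n = (Shot 1→Shot 2) × (Shot 1→Shot 3) = (-46331.1, -10803.7, 36675).
So ∂z/∂x = −n_x/n_z = 1.26329 and ∂z/∂y = −n_y/n_z = 0.29458.
Gradient magnitude |∇z| = √(a² + b²) = √(1.59590 + 0.08678) = 1.29718.
True dip = arctan(1.29718) = 52.37°, dipping toward WSW (azimuth ≈ 257°).

52.37°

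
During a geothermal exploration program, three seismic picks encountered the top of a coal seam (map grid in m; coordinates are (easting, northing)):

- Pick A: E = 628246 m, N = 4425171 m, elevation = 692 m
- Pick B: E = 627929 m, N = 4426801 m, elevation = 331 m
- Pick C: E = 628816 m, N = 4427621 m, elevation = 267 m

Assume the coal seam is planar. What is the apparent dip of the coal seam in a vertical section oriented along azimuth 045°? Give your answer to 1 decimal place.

3.5°

Let the plane be z = a·E + b·N + c.
Pick B−Pick A: −317a + 1630b = −361;  Pick C−Pick A: 570a + 2450b = −425.
Solving gives a = 0.11238, b = −0.19962.
Unit vector along 045° is (sin 45°, cos 45°) = (0.7071, 0.7071).
Slope in that direction = a·(0.7071) + b·(0.7071) = −0.06168.
Apparent dip = arctan|0.06168| = 3.5° (true dip is 12.9°, so apparent ≤ true as expected).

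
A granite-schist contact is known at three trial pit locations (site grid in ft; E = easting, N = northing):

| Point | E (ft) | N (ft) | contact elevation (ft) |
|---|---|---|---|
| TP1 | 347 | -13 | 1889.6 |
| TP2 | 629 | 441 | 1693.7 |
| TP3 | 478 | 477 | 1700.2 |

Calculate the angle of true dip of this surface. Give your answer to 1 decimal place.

Two edge vectors: TP1→TP2 = (282, 454, -195.9), TP1→TP3 = (131, 490, -189.4).
Normal n = (TP1→TP2) × (TP1→TP3) = (10003.4, 27747.9, 78706).
So ∂z/∂E = −n_x/n_z = −0.12710 and ∂z/∂N = −n_y/n_z = −0.35255.
Gradient magnitude |∇z| = √(a² + b²) = √(0.01615 + 0.12429) = 0.37476.
True dip = arctan(0.37476) = 20.5°, dipping toward NNE (azimuth ≈ 020°).

20.5°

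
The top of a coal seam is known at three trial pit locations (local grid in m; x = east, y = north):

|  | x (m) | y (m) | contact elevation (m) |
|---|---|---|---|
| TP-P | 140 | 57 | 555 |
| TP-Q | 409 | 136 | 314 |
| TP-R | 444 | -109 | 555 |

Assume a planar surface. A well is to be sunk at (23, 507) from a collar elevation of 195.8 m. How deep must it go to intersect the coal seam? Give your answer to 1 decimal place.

52.7 m

Two edge vectors: TP-P→TP-Q = (269, 79, -241), TP-P→TP-R = (304, -166, 0).
Normal n = (TP-P→TP-Q) × (TP-P→TP-R) = (-40006, -73264, -68670).
So ∂z/∂x = −n_x/n_z = −0.58258 and ∂z/∂y = −n_y/n_z = −1.06690.
Intercept c from TP-P: 555 + 81.56 + 60.81 = 697.37.
At (23, 507): z_contact = −13.40 − 540.92 + 697.37 = 143.06 m.
Depth below ground = 195.8 − 143.06 = 52.7 m.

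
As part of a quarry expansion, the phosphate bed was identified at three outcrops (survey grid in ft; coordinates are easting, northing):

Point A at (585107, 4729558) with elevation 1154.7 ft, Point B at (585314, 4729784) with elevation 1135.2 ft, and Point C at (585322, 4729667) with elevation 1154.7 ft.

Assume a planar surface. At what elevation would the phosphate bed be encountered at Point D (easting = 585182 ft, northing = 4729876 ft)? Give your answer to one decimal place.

1109.6 ft

Two edge vectors: Point A→Point B = (207, 226, -19.5), Point A→Point C = (215, 109, 0).
Normal n = (Point A→Point B) × (Point A→Point C) = (2125.5, -4192.5, -26027).
So ∂z/∂easting = −n_x/n_z = 0.081665194 and ∂z/∂northing = −n_y/n_z = −0.161082722.
Intercept c from Point A: 1154.7 − 47782.88 + 761850.08 = 715221.90.
At (585182, 4729876): z = 47789.0 − 761901.3 + 715221.90 = 1109.6 ft.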